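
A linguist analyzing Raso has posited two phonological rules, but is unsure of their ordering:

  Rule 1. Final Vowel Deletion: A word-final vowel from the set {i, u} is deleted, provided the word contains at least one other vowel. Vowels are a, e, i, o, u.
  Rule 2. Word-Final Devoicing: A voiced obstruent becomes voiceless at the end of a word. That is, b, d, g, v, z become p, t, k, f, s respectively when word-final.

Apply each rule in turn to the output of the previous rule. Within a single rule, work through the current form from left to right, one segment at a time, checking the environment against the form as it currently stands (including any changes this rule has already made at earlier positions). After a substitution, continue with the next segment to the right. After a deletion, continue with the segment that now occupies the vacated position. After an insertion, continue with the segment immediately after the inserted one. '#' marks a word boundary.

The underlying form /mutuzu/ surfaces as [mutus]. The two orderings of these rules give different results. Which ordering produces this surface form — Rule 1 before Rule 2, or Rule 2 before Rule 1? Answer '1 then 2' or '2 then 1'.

1 then 2

Order 1 then 2:
  1 Final Vowel Deletion: [mutuzu] → [mutuz]
  2 Word-Final Devoicing: [mutuz] → [mutus]
  result: [mutus]
Order 2 then 1:
  2 Word-Final Devoicing: no change — [mutuzu]
  1 Final Vowel Deletion: [mutuzu] → [mutuz]
  result: [mutuz]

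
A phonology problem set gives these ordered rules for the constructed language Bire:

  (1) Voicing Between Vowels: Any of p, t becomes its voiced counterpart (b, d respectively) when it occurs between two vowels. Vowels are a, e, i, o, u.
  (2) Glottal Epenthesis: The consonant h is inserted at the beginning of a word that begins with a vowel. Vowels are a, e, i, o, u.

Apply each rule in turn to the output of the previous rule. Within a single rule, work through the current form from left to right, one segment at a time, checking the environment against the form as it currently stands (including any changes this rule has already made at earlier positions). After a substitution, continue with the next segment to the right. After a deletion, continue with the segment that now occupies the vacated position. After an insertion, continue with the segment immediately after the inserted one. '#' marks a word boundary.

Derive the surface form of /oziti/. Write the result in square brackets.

[hozidi]

(1) Voicing Between Vowels: [oziti] → [ozidi]
(2) Glottal Epenthesis: [ozidi] → [hozidi]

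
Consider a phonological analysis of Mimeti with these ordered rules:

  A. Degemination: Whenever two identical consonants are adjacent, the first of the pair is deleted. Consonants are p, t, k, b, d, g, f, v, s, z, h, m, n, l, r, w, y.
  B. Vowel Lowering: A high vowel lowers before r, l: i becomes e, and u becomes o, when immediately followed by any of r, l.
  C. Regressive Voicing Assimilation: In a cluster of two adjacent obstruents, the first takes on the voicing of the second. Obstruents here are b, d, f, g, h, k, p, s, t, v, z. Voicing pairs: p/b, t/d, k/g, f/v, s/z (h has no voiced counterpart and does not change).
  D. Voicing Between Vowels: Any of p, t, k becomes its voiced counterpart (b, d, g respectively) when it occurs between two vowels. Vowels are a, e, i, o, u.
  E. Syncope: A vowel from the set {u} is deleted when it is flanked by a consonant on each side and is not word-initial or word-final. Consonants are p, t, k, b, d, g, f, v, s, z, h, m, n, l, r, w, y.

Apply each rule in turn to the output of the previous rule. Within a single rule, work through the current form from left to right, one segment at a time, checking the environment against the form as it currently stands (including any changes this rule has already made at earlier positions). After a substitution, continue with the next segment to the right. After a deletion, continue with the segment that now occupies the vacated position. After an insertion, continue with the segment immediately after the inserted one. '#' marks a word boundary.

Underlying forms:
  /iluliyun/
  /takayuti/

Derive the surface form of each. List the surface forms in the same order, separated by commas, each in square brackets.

[eloliyn], [tagaydi]

/iluliyun/:
  A Degemination: no change — [iluliyun]
  B Vowel Lowering: [iluliyun] → [eloliyun]
  C Regressive Voicing Assimilation: no change — [eloliyun]
  D Voicing Between Vowels: no change — [eloliyun]
  E Syncope: [eloliyun] → [eloliyn]
/takayuti/:
  A Degemination: no change — [takayuti]
  B Vowel Lowering: no change — [takayuti]
  C Regressive Voicing Assimilation: no change — [takayuti]
  D Voicing Between Vowels: [takayuti] → [tagayudi]
  E Syncope: [tagayudi] → [tagaydi]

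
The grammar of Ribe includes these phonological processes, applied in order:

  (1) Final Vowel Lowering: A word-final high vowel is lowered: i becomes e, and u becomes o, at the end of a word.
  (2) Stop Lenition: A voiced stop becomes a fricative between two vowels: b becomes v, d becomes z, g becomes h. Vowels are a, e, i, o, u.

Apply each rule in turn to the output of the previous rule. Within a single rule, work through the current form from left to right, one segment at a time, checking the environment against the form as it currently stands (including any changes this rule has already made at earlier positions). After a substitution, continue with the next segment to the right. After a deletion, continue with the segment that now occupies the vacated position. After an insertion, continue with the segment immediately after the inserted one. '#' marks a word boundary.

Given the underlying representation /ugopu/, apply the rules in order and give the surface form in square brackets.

(1) Final Vowel Lowering: [ugopu] → [ugopo]
(2) Stop Lenition: [ugopo] → [uhopo]

[uhopo]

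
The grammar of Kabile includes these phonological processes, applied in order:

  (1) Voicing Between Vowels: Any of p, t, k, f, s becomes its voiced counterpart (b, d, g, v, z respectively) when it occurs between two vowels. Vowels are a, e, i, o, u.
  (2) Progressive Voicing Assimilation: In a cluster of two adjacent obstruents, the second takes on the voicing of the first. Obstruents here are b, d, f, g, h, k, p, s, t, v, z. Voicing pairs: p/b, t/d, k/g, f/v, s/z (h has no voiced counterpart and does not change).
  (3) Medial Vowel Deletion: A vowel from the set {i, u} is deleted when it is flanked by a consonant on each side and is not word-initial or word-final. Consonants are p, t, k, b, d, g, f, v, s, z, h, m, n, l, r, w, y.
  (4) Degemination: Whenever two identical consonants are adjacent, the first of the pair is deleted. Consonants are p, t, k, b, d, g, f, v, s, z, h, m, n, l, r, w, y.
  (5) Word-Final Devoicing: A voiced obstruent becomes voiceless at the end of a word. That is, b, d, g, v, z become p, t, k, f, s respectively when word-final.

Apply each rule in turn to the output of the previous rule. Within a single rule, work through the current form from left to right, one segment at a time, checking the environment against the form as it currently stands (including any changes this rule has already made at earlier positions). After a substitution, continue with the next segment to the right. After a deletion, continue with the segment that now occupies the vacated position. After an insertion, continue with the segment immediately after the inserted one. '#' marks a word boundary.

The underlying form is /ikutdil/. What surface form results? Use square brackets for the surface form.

[igtl]

(1) Voicing Between Vowels: [ikutdil] → [igutdil]
(2) Progressive Voicing Assimilation: [igutdil] → [iguttil]
(3) Medial Vowel Deletion: [iguttil] → [igttl]
(4) Degemination: [igttl] → [igtl]
(5) Word-Final Devoicing: no change — [igtl]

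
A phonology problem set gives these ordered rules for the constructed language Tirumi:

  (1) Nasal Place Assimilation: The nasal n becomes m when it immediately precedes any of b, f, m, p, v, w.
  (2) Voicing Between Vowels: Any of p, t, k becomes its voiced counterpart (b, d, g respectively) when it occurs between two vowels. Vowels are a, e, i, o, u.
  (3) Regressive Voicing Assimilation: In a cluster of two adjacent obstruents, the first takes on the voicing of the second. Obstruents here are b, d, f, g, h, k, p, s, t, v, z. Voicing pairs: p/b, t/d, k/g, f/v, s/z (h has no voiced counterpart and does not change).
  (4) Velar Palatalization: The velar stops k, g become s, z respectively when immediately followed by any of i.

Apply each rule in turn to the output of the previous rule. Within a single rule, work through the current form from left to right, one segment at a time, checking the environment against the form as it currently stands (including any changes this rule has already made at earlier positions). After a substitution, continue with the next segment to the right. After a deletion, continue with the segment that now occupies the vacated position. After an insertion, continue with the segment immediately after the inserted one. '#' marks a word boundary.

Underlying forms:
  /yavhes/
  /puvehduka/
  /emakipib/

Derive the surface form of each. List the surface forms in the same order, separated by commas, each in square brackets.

/yavhes/:
  (1) Nasal Place Assimilation: no change — [yavhes]
  (2) Voicing Between Vowels: no change — [yavhes]
  (3) Regressive Voicing Assimilation: [yavhes] → [yafhes]
  (4) Velar Palatalization: no change — [yafhes]
/puvehduka/:
  (1) Nasal Place Assimilation: no change — [puvehduka]
  (2) Voicing Between Vowels: [puvehduka] → [puvehduga]
  (3) Regressive Voicing Assimilation: no change — [puvehduga]
  (4) Velar Palatalization: no change — [puvehduga]
/emakipib/:
  (1) Nasal Place Assimilation: no change — [emakipib]
  (2) Voicing Between Vowels: [emakipib] → [emagibib]
  (3) Regressive Voicing Assimilation: no change — [emagibib]
  (4) Velar Palatalization: [emagibib] → [emazibib]

[yafhes], [puvehduga], [emazibib]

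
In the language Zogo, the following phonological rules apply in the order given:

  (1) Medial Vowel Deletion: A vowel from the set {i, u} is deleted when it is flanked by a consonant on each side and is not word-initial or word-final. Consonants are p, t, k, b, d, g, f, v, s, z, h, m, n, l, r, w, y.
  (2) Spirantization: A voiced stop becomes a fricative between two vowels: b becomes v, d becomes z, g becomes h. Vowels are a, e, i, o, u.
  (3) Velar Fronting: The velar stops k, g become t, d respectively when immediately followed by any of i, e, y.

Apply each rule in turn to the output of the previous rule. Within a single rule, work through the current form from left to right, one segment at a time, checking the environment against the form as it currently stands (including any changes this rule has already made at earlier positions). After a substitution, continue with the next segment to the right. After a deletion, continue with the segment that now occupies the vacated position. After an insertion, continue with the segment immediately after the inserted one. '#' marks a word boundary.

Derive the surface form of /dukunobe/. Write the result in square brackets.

(1) Medial Vowel Deletion: [dukunobe] → [dknobe]
(2) Spirantization: [dknobe] → [dknove]
(3) Velar Fronting: no change — [dknove]

[dknove]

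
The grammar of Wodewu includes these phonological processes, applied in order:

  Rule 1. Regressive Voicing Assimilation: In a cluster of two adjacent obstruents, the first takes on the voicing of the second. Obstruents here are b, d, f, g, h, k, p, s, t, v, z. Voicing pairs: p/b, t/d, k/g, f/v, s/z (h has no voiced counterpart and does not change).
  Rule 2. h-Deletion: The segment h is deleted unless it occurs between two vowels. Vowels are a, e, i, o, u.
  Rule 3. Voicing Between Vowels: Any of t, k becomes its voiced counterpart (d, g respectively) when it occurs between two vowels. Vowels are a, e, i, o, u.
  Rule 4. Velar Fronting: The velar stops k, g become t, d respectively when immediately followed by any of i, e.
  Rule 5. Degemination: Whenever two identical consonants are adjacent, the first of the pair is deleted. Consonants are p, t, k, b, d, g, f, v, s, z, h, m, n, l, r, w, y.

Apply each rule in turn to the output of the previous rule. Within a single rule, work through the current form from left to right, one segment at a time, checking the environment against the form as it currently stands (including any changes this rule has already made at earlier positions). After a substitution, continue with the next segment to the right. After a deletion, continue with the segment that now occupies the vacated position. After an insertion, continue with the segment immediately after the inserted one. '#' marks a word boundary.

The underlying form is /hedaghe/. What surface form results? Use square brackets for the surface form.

Rule 1 Regressive Voicing Assimilation: [hedaghe] → [hedakhe]
Rule 2 h-Deletion: [hedakhe] → [edake]
Rule 3 Voicing Between Vowels: [edake] → [edage]
Rule 4 Velar Fronting: [edage] → [edade]
Rule 5 Degemination: no change — [edade]

[edade]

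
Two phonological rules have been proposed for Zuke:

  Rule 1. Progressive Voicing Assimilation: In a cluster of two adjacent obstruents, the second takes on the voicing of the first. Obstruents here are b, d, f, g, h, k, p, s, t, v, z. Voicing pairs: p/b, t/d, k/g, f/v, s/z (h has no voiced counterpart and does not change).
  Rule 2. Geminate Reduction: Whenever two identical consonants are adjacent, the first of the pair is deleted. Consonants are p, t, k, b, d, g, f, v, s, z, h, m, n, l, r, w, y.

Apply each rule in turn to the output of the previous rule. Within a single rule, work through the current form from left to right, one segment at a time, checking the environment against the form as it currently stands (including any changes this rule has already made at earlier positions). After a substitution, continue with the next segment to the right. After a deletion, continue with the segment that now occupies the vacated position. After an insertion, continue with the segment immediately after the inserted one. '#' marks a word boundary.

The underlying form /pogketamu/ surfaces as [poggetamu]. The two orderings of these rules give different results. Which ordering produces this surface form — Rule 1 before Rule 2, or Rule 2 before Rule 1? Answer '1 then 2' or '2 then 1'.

2 then 1

Order 1 then 2:
  1 Progressive Voicing Assimilation: [pogketamu] → [poggetamu]
  2 Geminate Reduction: [poggetamu] → [pogetamu]
  result: [pogetamu]
Order 2 then 1:
  2 Geminate Reduction: no change — [pogketamu]
  1 Progressive Voicing Assimilation: [pogketamu] → [poggetamu]
  result: [poggetamu]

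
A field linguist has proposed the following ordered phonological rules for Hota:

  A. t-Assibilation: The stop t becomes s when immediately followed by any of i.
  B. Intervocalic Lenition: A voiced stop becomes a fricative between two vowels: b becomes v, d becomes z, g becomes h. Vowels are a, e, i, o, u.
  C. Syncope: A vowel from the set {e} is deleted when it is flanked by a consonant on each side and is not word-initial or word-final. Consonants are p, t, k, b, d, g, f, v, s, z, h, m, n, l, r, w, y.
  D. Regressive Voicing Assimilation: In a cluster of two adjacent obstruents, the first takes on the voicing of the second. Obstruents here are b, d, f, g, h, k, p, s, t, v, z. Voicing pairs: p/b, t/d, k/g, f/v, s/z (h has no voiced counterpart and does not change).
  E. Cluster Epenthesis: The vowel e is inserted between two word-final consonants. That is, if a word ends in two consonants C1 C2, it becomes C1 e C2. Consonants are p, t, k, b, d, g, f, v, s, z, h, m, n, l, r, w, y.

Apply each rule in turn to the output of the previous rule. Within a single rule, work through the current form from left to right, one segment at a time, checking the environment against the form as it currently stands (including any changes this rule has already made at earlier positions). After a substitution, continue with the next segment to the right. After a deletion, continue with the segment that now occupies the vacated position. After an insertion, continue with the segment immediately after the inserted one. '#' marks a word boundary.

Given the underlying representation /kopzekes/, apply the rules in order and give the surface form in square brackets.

[kobskes]

A t-Assibilation: no change — [kopzekes]
B Intervocalic Lenition: no change — [kopzekes]
C Syncope: [kopzekes] → [kopzks]
D Regressive Voicing Assimilation: [kopzks] → [kobsks]
E Cluster Epenthesis: [kobsks] → [kobskes]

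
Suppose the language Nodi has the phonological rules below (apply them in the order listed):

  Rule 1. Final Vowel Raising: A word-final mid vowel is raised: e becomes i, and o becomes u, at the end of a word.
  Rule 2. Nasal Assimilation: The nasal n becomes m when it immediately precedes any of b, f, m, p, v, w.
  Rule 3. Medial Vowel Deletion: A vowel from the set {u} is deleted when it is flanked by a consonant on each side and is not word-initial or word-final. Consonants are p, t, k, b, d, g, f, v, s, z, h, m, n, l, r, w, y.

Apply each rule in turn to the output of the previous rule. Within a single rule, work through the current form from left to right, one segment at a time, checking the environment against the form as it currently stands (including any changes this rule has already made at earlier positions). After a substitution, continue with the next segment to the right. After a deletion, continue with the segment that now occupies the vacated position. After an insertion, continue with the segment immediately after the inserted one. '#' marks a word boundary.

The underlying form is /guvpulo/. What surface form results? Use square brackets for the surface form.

Rule 1 Final Vowel Raising: [guvpulo] → [guvpulu]
Rule 2 Nasal Assimilation: no change — [guvpulu]
Rule 3 Medial Vowel Deletion: [guvpulu] → [gvplu]

[gvplu]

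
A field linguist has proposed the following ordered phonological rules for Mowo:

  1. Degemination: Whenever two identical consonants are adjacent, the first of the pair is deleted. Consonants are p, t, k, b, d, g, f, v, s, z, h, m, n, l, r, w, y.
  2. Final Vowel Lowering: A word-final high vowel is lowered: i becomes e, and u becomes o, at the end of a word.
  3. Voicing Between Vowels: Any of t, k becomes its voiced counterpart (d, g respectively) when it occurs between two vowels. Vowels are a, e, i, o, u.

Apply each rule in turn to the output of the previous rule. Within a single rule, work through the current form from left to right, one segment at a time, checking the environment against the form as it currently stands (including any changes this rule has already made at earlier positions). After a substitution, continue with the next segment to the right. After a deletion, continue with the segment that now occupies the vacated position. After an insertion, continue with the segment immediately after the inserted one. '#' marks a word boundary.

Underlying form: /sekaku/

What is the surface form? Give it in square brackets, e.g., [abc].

1 Degemination: no change — [sekaku]
2 Final Vowel Lowering: [sekaku] → [sekako]
3 Voicing Between Vowels: [sekako] → [segago]

[segago]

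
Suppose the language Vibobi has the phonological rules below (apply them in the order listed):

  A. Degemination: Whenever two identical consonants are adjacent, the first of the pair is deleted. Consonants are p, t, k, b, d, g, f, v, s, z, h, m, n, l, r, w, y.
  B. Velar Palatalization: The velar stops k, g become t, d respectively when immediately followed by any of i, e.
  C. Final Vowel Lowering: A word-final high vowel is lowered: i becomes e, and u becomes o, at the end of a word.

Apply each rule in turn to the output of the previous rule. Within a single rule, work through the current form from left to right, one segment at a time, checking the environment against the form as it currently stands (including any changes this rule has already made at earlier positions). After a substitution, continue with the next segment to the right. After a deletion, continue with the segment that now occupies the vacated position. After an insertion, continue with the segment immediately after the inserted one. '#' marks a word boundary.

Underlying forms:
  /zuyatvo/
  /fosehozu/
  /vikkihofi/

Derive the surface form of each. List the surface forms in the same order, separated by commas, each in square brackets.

/zuyatvo/:
  A Degemination: no change — [zuyatvo]
  B Velar Palatalization: no change — [zuyatvo]
  C Final Vowel Lowering: no change — [zuyatvo]
/fosehozu/:
  A Degemination: no change — [fosehozu]
  B Velar Palatalization: no change — [fosehozu]
  C Final Vowel Lowering: [fosehozu] → [fosehozo]
/vikkihofi/:
  A Degemination: [vikkihofi] → [vikihofi]
  B Velar Palatalization: [vikihofi] → [vitihofi]
  C Final Vowel Lowering: [vitihofi] → [vitihofe]

[zuyatvo], [fosehozo], [vitihofe]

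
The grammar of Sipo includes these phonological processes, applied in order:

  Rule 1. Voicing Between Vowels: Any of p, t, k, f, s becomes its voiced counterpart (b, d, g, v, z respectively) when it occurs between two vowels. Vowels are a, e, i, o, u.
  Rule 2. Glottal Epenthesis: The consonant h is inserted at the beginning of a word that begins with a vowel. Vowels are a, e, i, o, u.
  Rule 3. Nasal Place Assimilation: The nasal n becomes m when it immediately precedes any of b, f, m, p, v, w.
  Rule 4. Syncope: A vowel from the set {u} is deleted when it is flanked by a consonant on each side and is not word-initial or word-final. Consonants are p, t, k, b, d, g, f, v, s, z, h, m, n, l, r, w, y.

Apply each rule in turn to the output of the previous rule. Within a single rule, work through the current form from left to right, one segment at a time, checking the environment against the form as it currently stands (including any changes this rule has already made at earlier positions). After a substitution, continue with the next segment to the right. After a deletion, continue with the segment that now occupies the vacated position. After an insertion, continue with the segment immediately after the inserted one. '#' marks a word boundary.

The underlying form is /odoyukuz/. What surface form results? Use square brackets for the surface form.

[hodoygz]

Rule 1 Voicing Between Vowels: [odoyukuz] → [odoyuguz]
Rule 2 Glottal Epenthesis: [odoyuguz] → [hodoyuguz]
Rule 3 Nasal Place Assimilation: no change — [hodoyuguz]
Rule 4 Syncope: [hodoyuguz] → [hodoygz]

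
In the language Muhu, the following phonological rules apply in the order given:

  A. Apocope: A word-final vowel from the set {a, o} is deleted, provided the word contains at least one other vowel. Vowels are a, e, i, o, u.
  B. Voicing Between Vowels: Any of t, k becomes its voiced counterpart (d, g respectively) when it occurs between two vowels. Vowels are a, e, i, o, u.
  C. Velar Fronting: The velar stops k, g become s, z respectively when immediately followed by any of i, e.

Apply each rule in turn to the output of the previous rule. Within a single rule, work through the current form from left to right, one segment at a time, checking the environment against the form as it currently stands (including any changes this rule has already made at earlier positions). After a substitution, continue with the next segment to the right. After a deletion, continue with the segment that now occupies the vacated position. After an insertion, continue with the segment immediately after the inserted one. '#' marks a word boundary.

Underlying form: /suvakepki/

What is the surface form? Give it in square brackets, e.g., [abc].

A Apocope: no change — [suvakepki]
B Voicing Between Vowels: [suvakepki] → [suvagepki]
C Velar Fronting: [suvagepki] → [suvazepsi]

[suvazepsi]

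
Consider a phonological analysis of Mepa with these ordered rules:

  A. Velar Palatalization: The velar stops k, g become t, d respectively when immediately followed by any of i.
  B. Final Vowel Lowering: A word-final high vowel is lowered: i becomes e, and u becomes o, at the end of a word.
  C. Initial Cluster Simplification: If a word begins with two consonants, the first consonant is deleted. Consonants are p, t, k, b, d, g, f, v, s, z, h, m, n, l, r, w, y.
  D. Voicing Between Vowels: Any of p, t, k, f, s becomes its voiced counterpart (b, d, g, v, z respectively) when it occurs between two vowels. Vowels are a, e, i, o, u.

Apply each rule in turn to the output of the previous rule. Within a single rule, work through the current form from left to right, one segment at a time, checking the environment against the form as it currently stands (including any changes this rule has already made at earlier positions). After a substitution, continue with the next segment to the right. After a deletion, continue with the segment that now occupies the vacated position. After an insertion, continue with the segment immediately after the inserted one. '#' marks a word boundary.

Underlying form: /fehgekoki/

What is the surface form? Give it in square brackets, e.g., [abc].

A Velar Palatalization: [fehgekoki] → [fehgekoti]
B Final Vowel Lowering: [fehgekoti] → [fehgekote]
C Initial Cluster Simplification: no change — [fehgekote]
D Voicing Between Vowels: [fehgekote] → [fehgegode]

[fehgegode]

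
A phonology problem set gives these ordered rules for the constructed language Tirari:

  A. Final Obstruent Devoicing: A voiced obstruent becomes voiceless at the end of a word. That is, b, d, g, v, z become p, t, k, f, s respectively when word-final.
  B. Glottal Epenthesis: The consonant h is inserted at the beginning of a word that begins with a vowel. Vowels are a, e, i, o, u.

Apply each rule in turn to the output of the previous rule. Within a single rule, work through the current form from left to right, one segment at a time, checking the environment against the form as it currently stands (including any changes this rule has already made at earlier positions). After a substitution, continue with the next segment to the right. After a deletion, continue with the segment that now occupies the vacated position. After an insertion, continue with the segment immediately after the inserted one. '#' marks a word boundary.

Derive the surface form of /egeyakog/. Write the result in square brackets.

A Final Obstruent Devoicing: [egeyakog] → [egeyakok]
B Glottal Epenthesis: [egeyakok] → [hegeyakok]

[hegeyakok]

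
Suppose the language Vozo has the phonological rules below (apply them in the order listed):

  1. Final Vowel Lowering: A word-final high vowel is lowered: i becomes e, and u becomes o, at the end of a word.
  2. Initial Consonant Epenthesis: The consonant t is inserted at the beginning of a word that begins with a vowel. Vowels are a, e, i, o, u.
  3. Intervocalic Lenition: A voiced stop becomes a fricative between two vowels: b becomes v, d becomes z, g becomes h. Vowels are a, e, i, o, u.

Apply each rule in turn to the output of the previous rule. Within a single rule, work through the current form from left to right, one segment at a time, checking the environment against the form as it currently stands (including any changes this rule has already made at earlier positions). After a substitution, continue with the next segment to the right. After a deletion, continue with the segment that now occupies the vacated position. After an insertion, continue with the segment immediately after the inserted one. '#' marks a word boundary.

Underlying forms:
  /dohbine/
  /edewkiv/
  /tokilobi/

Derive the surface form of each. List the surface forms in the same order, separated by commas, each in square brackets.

/dohbine/:
  1 Final Vowel Lowering: no change — [dohbine]
  2 Initial Consonant Epenthesis: no change — [dohbine]
  3 Intervocalic Lenition: no change — [dohbine]
/edewkiv/:
  1 Final Vowel Lowering: no change — [edewkiv]
  2 Initial Consonant Epenthesis: [edewkiv] → [tedewkiv]
  3 Intervocalic Lenition: [tedewkiv] → [tezewkiv]
/tokilobi/:
  1 Final Vowel Lowering: [tokilobi] → [tokilobe]
  2 Initial Consonant Epenthesis: no change — [tokilobe]
  3 Intervocalic Lenition: [tokilobe] → [tokilove]

[dohbine], [tezewkiv], [tokilove]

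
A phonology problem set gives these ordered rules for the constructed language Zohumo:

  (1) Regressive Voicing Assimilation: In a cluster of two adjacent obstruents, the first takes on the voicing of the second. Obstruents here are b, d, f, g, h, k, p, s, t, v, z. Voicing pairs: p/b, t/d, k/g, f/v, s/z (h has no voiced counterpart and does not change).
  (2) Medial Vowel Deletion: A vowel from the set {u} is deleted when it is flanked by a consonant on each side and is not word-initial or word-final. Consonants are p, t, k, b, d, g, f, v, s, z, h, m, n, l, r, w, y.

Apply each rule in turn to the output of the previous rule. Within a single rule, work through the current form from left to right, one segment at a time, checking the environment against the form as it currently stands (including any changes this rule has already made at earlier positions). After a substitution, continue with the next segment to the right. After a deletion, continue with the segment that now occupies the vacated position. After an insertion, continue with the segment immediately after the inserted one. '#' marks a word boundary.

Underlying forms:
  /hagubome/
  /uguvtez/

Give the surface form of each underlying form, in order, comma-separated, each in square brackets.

/hagubome/:
  (1) Regressive Voicing Assimilation: no change — [hagubome]
  (2) Medial Vowel Deletion: [hagubome] → [hagbome]
/uguvtez/:
  (1) Regressive Voicing Assimilation: [uguvtez] → [uguftez]
  (2) Medial Vowel Deletion: [uguftez] → [ugftez]

[hagbome], [ugftez]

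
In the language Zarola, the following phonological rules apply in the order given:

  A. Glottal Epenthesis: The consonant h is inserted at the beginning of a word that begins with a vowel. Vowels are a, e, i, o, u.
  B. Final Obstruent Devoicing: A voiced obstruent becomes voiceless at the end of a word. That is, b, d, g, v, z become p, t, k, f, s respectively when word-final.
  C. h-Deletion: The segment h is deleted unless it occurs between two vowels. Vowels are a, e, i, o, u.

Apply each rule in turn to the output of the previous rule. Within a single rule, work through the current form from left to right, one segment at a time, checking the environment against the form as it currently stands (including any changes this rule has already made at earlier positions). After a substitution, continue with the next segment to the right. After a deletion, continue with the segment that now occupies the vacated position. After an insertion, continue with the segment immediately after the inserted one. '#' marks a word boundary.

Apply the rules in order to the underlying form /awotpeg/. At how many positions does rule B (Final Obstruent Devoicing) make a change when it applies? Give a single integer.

A Glottal Epenthesis: [awotpeg] → [hawotpeg]
B Final Obstruent Devoicing: [hawotpeg] → [hawotpek]
C h-Deletion: [hawotpek] → [awotpek]
Rule B changed 1 position(s).

1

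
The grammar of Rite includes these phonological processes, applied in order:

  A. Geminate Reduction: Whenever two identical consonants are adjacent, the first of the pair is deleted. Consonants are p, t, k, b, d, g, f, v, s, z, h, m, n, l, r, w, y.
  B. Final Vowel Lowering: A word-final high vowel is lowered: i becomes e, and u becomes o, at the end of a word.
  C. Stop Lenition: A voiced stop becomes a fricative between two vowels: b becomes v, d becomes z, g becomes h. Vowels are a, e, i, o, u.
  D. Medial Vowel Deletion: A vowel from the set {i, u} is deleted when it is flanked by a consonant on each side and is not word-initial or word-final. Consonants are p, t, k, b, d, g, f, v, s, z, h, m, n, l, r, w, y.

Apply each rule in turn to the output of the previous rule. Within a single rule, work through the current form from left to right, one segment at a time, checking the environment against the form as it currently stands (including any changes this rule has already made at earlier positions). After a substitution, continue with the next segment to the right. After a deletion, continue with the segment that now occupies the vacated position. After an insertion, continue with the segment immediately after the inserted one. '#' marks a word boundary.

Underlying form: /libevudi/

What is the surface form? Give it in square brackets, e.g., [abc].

[lvevze]

A Geminate Reduction: no change — [libevudi]
B Final Vowel Lowering: [libevudi] → [libevude]
C Stop Lenition: [libevude] → [livevuze]
D Medial Vowel Deletion: [livevuze] → [lvevze]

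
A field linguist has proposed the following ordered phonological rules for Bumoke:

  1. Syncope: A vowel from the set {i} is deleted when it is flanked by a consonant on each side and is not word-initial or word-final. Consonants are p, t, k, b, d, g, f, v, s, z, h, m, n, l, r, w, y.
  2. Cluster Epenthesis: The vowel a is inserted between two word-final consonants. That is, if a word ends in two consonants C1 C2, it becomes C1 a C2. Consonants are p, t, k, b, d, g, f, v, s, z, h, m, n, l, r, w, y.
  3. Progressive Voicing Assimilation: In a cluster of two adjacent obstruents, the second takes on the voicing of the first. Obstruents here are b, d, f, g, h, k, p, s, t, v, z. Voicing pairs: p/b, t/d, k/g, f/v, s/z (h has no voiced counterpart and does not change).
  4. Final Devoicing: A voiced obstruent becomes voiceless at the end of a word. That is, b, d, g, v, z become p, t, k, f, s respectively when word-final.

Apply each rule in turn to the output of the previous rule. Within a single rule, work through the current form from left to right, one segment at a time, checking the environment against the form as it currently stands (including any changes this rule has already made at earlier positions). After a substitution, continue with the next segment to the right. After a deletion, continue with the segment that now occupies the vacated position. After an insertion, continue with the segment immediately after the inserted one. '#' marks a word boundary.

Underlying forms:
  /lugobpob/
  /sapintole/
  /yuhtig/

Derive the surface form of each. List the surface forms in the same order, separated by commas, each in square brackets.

[lugobbop], [sapntole], [yuhtak]

/lugobpob/:
  1 Syncope: no change — [lugobpob]
  2 Cluster Epenthesis: no change — [lugobpob]
  3 Progressive Voicing Assimilation: [lugobpob] → [lugobbob]
  4 Final Devoicing: [lugobbob] → [lugobbop]
/sapintole/:
  1 Syncope: [sapintole] → [sapntole]
  2 Cluster Epenthesis: no change — [sapntole]
  3 Progressive Voicing Assimilation: no change — [sapntole]
  4 Final Devoicing: no change — [sapntole]
/yuhtig/:
  1 Syncope: [yuhtig] → [yuhtg]
  2 Cluster Epenthesis: [yuhtg] → [yuhtag]
  3 Progressive Voicing Assimilation: no change — [yuhtag]
  4 Final Devoicing: [yuhtag] → [yuhtak]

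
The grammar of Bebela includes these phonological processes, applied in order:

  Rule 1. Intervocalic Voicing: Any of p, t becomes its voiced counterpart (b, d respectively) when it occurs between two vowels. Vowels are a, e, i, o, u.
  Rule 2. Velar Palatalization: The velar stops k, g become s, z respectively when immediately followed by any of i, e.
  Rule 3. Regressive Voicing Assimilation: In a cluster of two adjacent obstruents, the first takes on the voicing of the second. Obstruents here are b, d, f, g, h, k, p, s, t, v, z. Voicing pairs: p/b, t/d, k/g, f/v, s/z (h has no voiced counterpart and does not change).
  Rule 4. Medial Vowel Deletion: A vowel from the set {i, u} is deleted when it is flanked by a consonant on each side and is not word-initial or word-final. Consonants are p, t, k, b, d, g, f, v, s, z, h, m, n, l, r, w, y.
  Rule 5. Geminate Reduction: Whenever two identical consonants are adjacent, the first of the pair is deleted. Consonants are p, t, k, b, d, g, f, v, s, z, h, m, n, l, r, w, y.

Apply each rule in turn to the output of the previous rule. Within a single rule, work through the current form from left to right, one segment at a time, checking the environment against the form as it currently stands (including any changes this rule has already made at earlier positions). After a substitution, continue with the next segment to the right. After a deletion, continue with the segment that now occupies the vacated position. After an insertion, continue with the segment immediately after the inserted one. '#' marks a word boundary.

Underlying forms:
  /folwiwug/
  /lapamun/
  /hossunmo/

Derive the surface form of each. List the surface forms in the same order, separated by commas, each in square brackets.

[folwg], [labamn], [hosnmo]

/folwiwug/:
  Rule 1 Intervocalic Voicing: no change — [folwiwug]
  Rule 2 Velar Palatalization: no change — [folwiwug]
  Rule 3 Regressive Voicing Assimilation: no change — [folwiwug]
  Rule 4 Medial Vowel Deletion: [folwiwug] → [folwwg]
  Rule 5 Geminate Reduction: [folwwg] → [folwg]
/lapamun/:
  Rule 1 Intervocalic Voicing: [lapamun] → [labamun]
  Rule 2 Velar Palatalization: no change — [labamun]
  Rule 3 Regressive Voicing Assimilation: no change — [labamun]
  Rule 4 Medial Vowel Deletion: [labamun] → [labamn]
  Rule 5 Geminate Reduction: no change — [labamn]
/hossunmo/:
  Rule 1 Intervocalic Voicing: no change — [hossunmo]
  Rule 2 Velar Palatalization: no change — [hossunmo]
  Rule 3 Regressive Voicing Assimilation: no change — [hossunmo]
  Rule 4 Medial Vowel Deletion: [hossunmo] → [hossnmo]
  Rule 5 Geminate Reduction: [hossnmo] → [hosnmo]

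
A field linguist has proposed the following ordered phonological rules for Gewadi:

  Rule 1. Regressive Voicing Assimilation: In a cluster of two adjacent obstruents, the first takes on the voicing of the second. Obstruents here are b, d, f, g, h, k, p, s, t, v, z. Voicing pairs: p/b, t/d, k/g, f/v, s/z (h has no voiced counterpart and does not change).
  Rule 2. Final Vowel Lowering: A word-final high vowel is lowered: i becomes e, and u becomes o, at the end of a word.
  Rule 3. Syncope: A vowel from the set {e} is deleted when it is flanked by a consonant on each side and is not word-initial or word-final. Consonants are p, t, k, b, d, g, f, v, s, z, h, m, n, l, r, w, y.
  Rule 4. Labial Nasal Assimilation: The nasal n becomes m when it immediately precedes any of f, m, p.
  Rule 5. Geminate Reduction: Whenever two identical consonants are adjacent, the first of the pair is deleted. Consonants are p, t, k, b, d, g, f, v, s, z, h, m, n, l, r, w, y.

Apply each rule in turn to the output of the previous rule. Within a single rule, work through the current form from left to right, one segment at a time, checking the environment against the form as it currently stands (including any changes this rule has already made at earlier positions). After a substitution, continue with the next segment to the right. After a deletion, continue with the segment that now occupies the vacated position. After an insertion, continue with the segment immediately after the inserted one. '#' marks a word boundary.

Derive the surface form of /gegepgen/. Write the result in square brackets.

Rule 1 Regressive Voicing Assimilation: [gegepgen] → [gegebgen]
Rule 2 Final Vowel Lowering: no change — [gegebgen]
Rule 3 Syncope: [gegebgen] → [ggbgn]
Rule 4 Labial Nasal Assimilation: no change — [ggbgn]
Rule 5 Geminate Reduction: [ggbgn] → [gbgn]

[gbgn]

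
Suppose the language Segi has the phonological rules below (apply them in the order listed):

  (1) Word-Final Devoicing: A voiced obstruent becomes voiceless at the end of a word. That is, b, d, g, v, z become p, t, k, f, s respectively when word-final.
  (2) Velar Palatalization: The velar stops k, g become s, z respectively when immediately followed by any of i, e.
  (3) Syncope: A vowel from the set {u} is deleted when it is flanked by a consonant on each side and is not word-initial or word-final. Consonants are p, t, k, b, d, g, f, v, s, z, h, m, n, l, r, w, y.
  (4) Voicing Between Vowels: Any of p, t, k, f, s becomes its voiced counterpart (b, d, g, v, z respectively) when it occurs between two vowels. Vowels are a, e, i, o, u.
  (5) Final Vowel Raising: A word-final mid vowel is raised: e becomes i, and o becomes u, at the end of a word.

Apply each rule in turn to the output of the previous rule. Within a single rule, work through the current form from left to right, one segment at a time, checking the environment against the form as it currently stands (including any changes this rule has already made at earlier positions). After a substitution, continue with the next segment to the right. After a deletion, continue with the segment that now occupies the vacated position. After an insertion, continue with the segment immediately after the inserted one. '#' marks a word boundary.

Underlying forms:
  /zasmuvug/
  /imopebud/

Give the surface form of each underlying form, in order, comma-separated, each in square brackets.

/zasmuvug/:
  (1) Word-Final Devoicing: [zasmuvug] → [zasmuvuk]
  (2) Velar Palatalization: no change — [zasmuvuk]
  (3) Syncope: [zasmuvuk] → [zasmvk]
  (4) Voicing Between Vowels: no change — [zasmvk]
  (5) Final Vowel Raising: no change — [zasmvk]
/imopebud/:
  (1) Word-Final Devoicing: [imopebud] → [imopebut]
  (2) Velar Palatalization: no change — [imopebut]
  (3) Syncope: [imopebut] → [imopebt]
  (4) Voicing Between Vowels: [imopebt] → [imobebt]
  (5) Final Vowel Raising: no change — [imobebt]

[zasmvk], [imobebt]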